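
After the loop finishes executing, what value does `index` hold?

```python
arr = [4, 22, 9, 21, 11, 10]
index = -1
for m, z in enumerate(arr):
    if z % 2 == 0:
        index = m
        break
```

Let's trace through this code step by step.

Initialize: arr = [4, 22, 9, 21, 11, 10]
Initialize: index = -1
Entering loop: for m, z in enumerate(arr):
After iteration 1: m = 0, z = 4, index = 0
Loop ends.

Final answer: 0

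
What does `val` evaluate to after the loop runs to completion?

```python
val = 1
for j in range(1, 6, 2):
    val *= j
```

Let's trace through this code step by step.

Initialize: val = 1
Entering loop: for j in range(1, 6, 2):
After iteration 1: j = 1, val = 1
After iteration 2: j = 3, val = 3
After iteration 3: j = 5, val = 15
Loop ends.

Final answer: 15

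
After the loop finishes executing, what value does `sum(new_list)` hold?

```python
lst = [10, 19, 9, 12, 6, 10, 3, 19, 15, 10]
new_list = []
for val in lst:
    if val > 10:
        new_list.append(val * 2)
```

Let's trace through this code step by step.

Initialize: lst = [10, 19, 9, 12, 6, 10, 3, 19, 15, 10]
Initialize: new_list = []
Entering loop: for val in lst:
After iteration 1: val = 10, new_list = []
After iteration 2: val = 19, new_list = [38]
After iteration 3: val = 9, new_list = [38]
After iteration 4: val = 12, new_list = [38, 24]
After iteration 5: val = 6, new_list = [38, 24]
After iteration 6: val = 10, new_list = [38, 24]
After iteration 7: val = 3, new_list = [38, 24]
After iteration 8: val = 19, new_list = [38, 24, 38]
After iteration 9: val = 15, new_list = [38, 24, 38, 30]
After iteration 10: val = 10, new_list = [38, 24, 38, 30]
Loop ends.
sum(new_list) = 130

Final answer: 130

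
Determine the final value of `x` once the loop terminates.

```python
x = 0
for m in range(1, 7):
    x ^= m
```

Let's trace through this code step by step.

Initialize: x = 0
Entering loop: for m in range(1, 7):
After iteration 1: m = 1, x = 1
After iteration 2: m = 2, x = 3
After iteration 3: m = 3, x = 0
After iteration 4: m = 4, x = 4
After iteration 5: m = 5, x = 1
After iteration 6: m = 6, x = 7
Loop ends.

Final answer: 7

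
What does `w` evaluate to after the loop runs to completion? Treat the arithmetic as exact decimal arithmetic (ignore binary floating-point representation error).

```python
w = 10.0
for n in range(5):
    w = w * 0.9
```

Let's trace through this code step by step.

Initialize: w = 10.0
Entering loop: for n in range(5):
After iteration 1: n = 0, w = 9.0
After iteration 2: n = 1, w = 8.1
After iteration 3: n = 2, w = 7.29
After iteration 4: n = 3, w = 6.561
After iteration 5: n = 4, w = 5.9049
Loop ends.

Final answer: 5.9049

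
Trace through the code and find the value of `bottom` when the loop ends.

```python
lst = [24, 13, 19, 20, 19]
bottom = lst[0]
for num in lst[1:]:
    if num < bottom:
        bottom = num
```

Let's trace through this code step by step.

Initialize: lst = [24, 13, 19, 20, 19]
Initialize: bottom = 24
Entering loop: for num in lst[1:]:
After iteration 1: num = 13, bottom = 13
After iteration 2: num = 19, bottom = 13
After iteration 3: num = 20, bottom = 13
After iteration 4: num = 19, bottom = 13
Loop ends.

Final answer: 13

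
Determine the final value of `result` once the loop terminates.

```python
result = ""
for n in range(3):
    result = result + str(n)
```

Let's trace through this code step by step.

Initialize: result = ''
Entering loop: for n in range(3):
After iteration 1: n = 0, result = '0'
After iteration 2: n = 1, result = '01'
After iteration 3: n = 2, result = '012'
Loop ends.

Final answer: '012'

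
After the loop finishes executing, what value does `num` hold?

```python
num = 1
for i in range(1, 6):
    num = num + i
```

Let's trace through this code step by step.

Initialize: num = 1
Entering loop: for i in range(1, 6):
After iteration 1: i = 1, num = 2
After iteration 2: i = 2, num = 4
After iteration 3: i = 3, num = 7
After iteration 4: i = 4, num = 11
After iteration 5: i = 5, num = 16
Loop ends.

Final answer: 16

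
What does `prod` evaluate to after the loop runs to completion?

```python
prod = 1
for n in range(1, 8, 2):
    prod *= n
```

Let's trace through this code step by step.

Initialize: prod = 1
Entering loop: for n in range(1, 8, 2):
After iteration 1: n = 1, prod = 1
After iteration 2: n = 3, prod = 3
After iteration 3: n = 5, prod = 15
After iteration 4: n = 7, prod = 105
Loop ends.

Final answer: 105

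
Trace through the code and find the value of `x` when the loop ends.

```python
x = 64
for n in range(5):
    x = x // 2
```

Let's trace through this code step by step.

Initialize: x = 64
Entering loop: for n in range(5):
After iteration 1: n = 0, x = 32
After iteration 2: n = 1, x = 16
After iteration 3: n = 2, x = 8
After iteration 4: n = 3, x = 4
After iteration 5: n = 4, x = 2
Loop ends.

Final answer: 2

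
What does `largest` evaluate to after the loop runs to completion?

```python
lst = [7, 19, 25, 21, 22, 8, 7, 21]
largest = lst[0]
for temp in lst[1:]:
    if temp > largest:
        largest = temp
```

Let's trace through this code step by step.

Initialize: lst = [7, 19, 25, 21, 22, 8, 7, 21]
Initialize: largest = 7
Entering loop: for temp in lst[1:]:
After iteration 1: temp = 19, largest = 19
After iteration 2: temp = 25, largest = 25
After iteration 3: temp = 21, largest = 25
After iteration 4: temp = 22, largest = 25
After iteration 5: temp = 8, largest = 25
After iteration 6: temp = 7, largest = 25
After iteration 7: temp = 21, largest = 25
Loop ends.

Final answer: 25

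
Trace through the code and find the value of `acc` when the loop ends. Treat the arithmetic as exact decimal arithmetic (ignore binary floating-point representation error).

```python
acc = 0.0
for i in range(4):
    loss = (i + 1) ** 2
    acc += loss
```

Let's trace through this code step by step.

Initialize: acc = 0.0
Entering loop: for i in range(4):
After iteration 1: i = 0, acc = 1.0, loss = 1
After iteration 2: i = 1, acc = 5.0, loss = 4
After iteration 3: i = 2, acc = 14.0, loss = 9
After iteration 4: i = 3, acc = 30.0, loss = 16
Loop ends.

Final answer: 30.0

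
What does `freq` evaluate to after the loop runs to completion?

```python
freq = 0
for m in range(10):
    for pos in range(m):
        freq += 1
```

Let's trace through this code step by step.

Initialize: freq = 0
Entering loop: for m in range(10):
After iteration 1: m = 0, freq = 0
After iteration 2: m = 1, freq = 1, pos = 0
After iteration 3: m = 2, freq = 3, pos = 1
After iteration 4: m = 3, freq = 6, pos = 2
After iteration 5: m = 4, freq = 10, pos = 3
After iteration 6: m = 5, freq = 15, pos = 4
After iteration 7: m = 6, freq = 21, pos = 5
After iteration 8: m = 7, freq = 28, pos = 6
After iteration 9: m = 8, freq = 36, pos = 7
After iteration 10: m = 9, freq = 45, pos = 8
Loop ends.

Final answer: 45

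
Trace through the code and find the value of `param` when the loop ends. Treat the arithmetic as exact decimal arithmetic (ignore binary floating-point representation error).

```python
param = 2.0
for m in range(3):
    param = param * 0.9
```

Let's trace through this code step by step.

Initialize: param = 2.0
Entering loop: for m in range(3):
After iteration 1: m = 0, param = 1.8
After iteration 2: m = 1, param = 1.62
After iteration 3: m = 2, param = 1.458
Loop ends.

Final answer: 1.458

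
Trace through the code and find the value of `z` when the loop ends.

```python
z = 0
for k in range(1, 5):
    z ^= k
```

Let's trace through this code step by step.

Initialize: z = 0
Entering loop: for k in range(1, 5):
After iteration 1: k = 1, z = 1
After iteration 2: k = 2, z = 3
After iteration 3: k = 3, z = 0
After iteration 4: k = 4, z = 4
Loop ends.

Final answer: 4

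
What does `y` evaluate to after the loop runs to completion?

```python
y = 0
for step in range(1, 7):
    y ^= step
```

Let's trace through this code step by step.

Initialize: y = 0
Entering loop: for step in range(1, 7):
After iteration 1: step = 1, y = 1
After iteration 2: step = 2, y = 3
After iteration 3: step = 3, y = 0
After iteration 4: step = 4, y = 4
After iteration 5: step = 5, y = 1
After iteration 6: step = 6, y = 7
Loop ends.

Final answer: 7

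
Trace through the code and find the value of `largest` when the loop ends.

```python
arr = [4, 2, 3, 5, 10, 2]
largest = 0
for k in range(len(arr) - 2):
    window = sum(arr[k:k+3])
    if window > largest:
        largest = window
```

Let's trace through this code step by step.

Initialize: arr = [4, 2, 3, 5, 10, 2]
Initialize: largest = 0
Entering loop: for k in range(len(arr) - 2):
After iteration 1: k = 0, largest = 9, window = 9
After iteration 2: k = 1, largest = 10, window = 10
After iteration 3: k = 2, largest = 18, window = 18
After iteration 4: k = 3, largest = 18, window = 17
Loop ends.

Final answer: 18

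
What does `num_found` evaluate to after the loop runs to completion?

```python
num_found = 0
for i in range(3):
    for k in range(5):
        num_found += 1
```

Let's trace through this code step by step.

Initialize: num_found = 0
Entering loop: for i in range(3):
After iteration 1: i = 0, num_found = 5
After iteration 2: i = 1, num_found = 10
After iteration 3: i = 2, num_found = 15
Loop ends.

Final answer: 15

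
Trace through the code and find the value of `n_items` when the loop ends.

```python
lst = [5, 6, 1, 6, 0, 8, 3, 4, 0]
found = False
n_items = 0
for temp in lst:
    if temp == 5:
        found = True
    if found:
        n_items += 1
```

Let's trace through this code step by step.

Initialize: lst = [5, 6, 1, 6, 0, 8, 3, 4, 0]
Initialize: found = False
Initialize: n_items = 0
Entering loop: for temp in lst:
After iteration 1: temp = 5, found = True, n_items = 1
After iteration 2: temp = 6, found = True, n_items = 2
After iteration 3: temp = 1, found = True, n_items = 3
After iteration 4: temp = 6, found = True, n_items = 4
After iteration 5: temp = 0, found = True, n_items = 5
After iteration 6: temp = 8, found = True, n_items = 6
After iteration 7: temp = 3, found = True, n_items = 7
After iteration 8: temp = 4, found = True, n_items = 8
After iteration 9: temp = 0, found = True, n_items = 9
Loop ends.

Final answer: 9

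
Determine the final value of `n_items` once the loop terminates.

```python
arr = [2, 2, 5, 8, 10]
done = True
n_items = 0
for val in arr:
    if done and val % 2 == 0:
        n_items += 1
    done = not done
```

Let's trace through this code step by step.

Initialize: arr = [2, 2, 5, 8, 10]
Initialize: done = True
Initialize: n_items = 0
Entering loop: for val in arr:
After iteration 1: val = 2, done = False, n_items = 1
After iteration 2: val = 2, done = True, n_items = 1
After iteration 3: val = 5, done = False, n_items = 1
After iteration 4: val = 8, done = True, n_items = 1
After iteration 5: val = 10, done = False, n_items = 2
Loop ends.

Final answer: 2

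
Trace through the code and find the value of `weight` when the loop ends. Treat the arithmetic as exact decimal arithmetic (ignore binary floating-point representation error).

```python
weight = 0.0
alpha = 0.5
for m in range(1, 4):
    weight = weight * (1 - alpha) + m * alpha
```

Let's trace through this code step by step.

Initialize: weight = 0.0
Initialize: alpha = 0.5
Entering loop: for m in range(1, 4):
After iteration 1: m = 1, weight = 0.5
After iteration 2: m = 2, weight = 1.25
After iteration 3: m = 3, weight = 2.125
Loop ends.

Final answer: 2.125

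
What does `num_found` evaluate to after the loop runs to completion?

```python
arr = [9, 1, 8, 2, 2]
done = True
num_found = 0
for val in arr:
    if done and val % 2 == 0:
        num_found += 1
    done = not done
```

Let's trace through this code step by step.

Initialize: arr = [9, 1, 8, 2, 2]
Initialize: done = True
Initialize: num_found = 0
Entering loop: for val in arr:
After iteration 1: val = 9, done = False, num_found = 0
After iteration 2: val = 1, done = True, num_found = 0
After iteration 3: val = 8, done = False, num_found = 1
After iteration 4: val = 2, done = True, num_found = 1
After iteration 5: val = 2, done = False, num_found = 2
Loop ends.

Final answer: 2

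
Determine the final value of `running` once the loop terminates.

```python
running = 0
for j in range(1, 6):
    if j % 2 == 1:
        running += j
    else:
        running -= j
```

Let's trace through this code step by step.

Initialize: running = 0
Entering loop: for j in range(1, 6):
After iteration 1: j = 1, running = 1
After iteration 2: j = 2, running = -1
After iteration 3: j = 3, running = 2
After iteration 4: j = 4, running = -2
After iteration 5: j = 5, running = 3
Loop ends.

Final answer: 3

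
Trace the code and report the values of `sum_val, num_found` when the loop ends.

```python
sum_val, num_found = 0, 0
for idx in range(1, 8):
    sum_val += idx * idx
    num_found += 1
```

Let's trace through this code step by step.

Initialize: sum_val = 0
Initialize: num_found = 0
Entering loop: for idx in range(1, 8):
After iteration 1: idx = 1, sum_val = 1, num_found = 1
After iteration 2: idx = 2, sum_val = 5, num_found = 2
After iteration 3: idx = 3, sum_val = 14, num_found = 3
After iteration 4: idx = 4, sum_val = 30, num_found = 4
After iteration 5: idx = 5, sum_val = 55, num_found = 5
After iteration 6: idx = 6, sum_val = 91, num_found = 6
After iteration 7: idx = 7, sum_val = 140, num_found = 7
Loop ends.

Final answer: 140, 7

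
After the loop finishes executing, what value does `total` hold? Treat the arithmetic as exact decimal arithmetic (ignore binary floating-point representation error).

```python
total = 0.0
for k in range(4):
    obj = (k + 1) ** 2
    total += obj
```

Let's trace through this code step by step.

Initialize: total = 0.0
Entering loop: for k in range(4):
After iteration 1: k = 0, total = 1.0, obj = 1
After iteration 2: k = 1, total = 5.0, obj = 4
After iteration 3: k = 2, total = 14.0, obj = 9
After iteration 4: k = 3, total = 30.0, obj = 16
Loop ends.

Final answer: 30.0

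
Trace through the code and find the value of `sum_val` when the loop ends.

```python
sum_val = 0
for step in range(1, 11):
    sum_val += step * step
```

Let's trace through this code step by step.

Initialize: sum_val = 0
Entering loop: for step in range(1, 11):
After iteration 1: step = 1, sum_val = 1
After iteration 2: step = 2, sum_val = 5
After iteration 3: step = 3, sum_val = 14
After iteration 4: step = 4, sum_val = 30
After iteration 5: step = 5, sum_val = 55
After iteration 6: step = 6, sum_val = 91
After iteration 7: step = 7, sum_val = 140
After iteration 8: step = 8, sum_val = 204
After iteration 9: step = 9, sum_val = 285
After iteration 10: step = 10, sum_val = 385
Loop ends.

Final answer: 385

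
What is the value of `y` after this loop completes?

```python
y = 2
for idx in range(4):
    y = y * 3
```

Let's trace through this code step by step.

Initialize: y = 2
Entering loop: for idx in range(4):
After iteration 1: idx = 0, y = 6
After iteration 2: idx = 1, y = 18
After iteration 3: idx = 2, y = 54
After iteration 4: idx = 3, y = 162
Loop ends.

Final answer: 162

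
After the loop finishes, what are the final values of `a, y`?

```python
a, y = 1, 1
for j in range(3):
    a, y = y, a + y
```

Let's trace through this code step by step.

Initialize: a = 1
Initialize: y = 1
Entering loop: for j in range(3):
After iteration 1: j = 0, a = 1, y = 2
After iteration 2: j = 1, a = 2, y = 3
After iteration 3: j = 2, a = 3, y = 5
Loop ends.

Final answer: 3, 5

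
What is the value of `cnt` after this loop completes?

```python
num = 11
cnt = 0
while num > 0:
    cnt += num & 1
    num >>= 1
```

Let's trace through this code step by step.

Initialize: num = 11
Initialize: cnt = 0
Entering loop: while num > 0:
After iteration 1: num = 5, cnt = 1
After iteration 2: num = 2, cnt = 2
After iteration 3: num = 1, cnt = 2
After iteration 4: num = 0, cnt = 3
Loop ends.

Final answer: 3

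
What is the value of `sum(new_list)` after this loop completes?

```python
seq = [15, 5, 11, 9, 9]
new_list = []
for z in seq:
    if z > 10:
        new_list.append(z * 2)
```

Let's trace through this code step by step.

Initialize: seq = [15, 5, 11, 9, 9]
Initialize: new_list = []
Entering loop: for z in seq:
After iteration 1: z = 15, new_list = [30]
After iteration 2: z = 5, new_list = [30]
After iteration 3: z = 11, new_list = [30, 22]
After iteration 4: z = 9, new_list = [30, 22]
After iteration 5: z = 9, new_list = [30, 22]
Loop ends.
sum(new_list) = 52

Final answer: 52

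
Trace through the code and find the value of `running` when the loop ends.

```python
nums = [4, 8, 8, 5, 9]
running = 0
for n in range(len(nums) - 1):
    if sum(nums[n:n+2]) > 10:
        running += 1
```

Let's trace through this code step by step.

Initialize: nums = [4, 8, 8, 5, 9]
Initialize: running = 0
Entering loop: for n in range(len(nums) - 1):
After iteration 1: n = 0, running = 1
After iteration 2: n = 1, running = 2
After iteration 3: n = 2, running = 3
After iteration 4: n = 3, running = 4
Loop ends.

Final answer: 4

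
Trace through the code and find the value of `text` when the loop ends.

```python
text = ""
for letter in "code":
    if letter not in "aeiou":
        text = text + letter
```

Let's trace through this code step by step.

Initialize: text = ''
Entering loop: for letter in "code":
After iteration 1: letter = 'c', text = 'c'
After iteration 2: letter = 'o', text = 'c'
After iteration 3: letter = 'd', text = 'cd'
After iteration 4: letter = 'e', text = 'cd'
Loop ends.

Final answer: 'cd'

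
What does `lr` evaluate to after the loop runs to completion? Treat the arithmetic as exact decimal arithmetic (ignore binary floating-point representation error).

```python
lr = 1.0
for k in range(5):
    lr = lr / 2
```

Let's trace through this code step by step.

Initialize: lr = 1.0
Entering loop: for k in range(5):
After iteration 1: k = 0, lr = 0.5
After iteration 2: k = 1, lr = 0.25
After iteration 3: k = 2, lr = 0.125
After iteration 4: k = 3, lr = 0.0625
After iteration 5: k = 4, lr = 0.03125
Loop ends.

Final answer: 0.03125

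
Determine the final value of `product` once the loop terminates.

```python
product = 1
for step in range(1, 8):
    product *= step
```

Let's trace through this code step by step.

Initialize: product = 1
Entering loop: for step in range(1, 8):
After iteration 1: step = 1, product = 1
After iteration 2: step = 2, product = 2
After iteration 3: step = 3, product = 6
After iteration 4: step = 4, product = 24
After iteration 5: step = 5, product = 120
After iteration 6: step = 6, product = 720
After iteration 7: step = 7, product = 5040
Loop ends.

Final answer: 5040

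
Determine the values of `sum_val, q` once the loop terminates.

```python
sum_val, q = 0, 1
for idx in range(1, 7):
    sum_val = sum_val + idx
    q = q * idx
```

Let's trace through this code step by step.

Initialize: sum_val = 0
Initialize: q = 1
Entering loop: for idx in range(1, 7):
After iteration 1: idx = 1, sum_val = 1, q = 1
After iteration 2: idx = 2, sum_val = 3, q = 2
After iteration 3: idx = 3, sum_val = 6, q = 6
After iteration 4: idx = 4, sum_val = 10, q = 24
After iteration 5: idx = 5, sum_val = 15, q = 120
After iteration 6: idx = 6, sum_val = 21, q = 720
Loop ends.

Final answer: 21, 720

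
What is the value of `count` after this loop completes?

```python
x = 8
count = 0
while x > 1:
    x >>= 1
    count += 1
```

Let's trace through this code step by step.

Initialize: x = 8
Initialize: count = 0
Entering loop: while x > 1:
After iteration 1: x = 4, count = 1
After iteration 2: x = 2, count = 2
After iteration 3: x = 1, count = 3
Loop ends.

Final answer: 3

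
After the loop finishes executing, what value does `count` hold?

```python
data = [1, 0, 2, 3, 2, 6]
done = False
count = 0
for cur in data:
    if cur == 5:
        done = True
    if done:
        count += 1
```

Let's trace through this code step by step.

Initialize: data = [1, 0, 2, 3, 2, 6]
Initialize: done = False
Initialize: count = 0
Entering loop: for cur in data:
After iteration 1: cur = 1, count = 0
After iteration 2: cur = 0, count = 0
After iteration 3: cur = 2, count = 0
After iteration 4: cur = 3, count = 0
After iteration 5: cur = 2, count = 0
After iteration 6: cur = 6, count = 0
Loop ends.

Final answer: 0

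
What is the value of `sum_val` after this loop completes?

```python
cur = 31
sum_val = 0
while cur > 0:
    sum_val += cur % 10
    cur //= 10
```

Let's trace through this code step by step.

Initialize: cur = 31
Initialize: sum_val = 0
Entering loop: while cur > 0:
After iteration 1: cur = 3, sum_val = 1
After iteration 2: cur = 0, sum_val = 4
Loop ends.

Final answer: 4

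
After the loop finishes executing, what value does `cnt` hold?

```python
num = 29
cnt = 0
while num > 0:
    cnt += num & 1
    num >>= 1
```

Let's trace through this code step by step.

Initialize: num = 29
Initialize: cnt = 0
Entering loop: while num > 0:
After iteration 1: num = 14, cnt = 1
After iteration 2: num = 7, cnt = 1
After iteration 3: num = 3, cnt = 2
After iteration 4: num = 1, cnt = 3
After iteration 5: num = 0, cnt = 4
Loop ends.

Final answer: 4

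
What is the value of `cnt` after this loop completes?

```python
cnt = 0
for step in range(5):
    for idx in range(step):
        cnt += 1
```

Let's trace through this code step by step.

Initialize: cnt = 0
Entering loop: for step in range(5):
After iteration 1: step = 0, cnt = 0
After iteration 2: step = 1, cnt = 1, idx = 0
After iteration 3: step = 2, cnt = 3, idx = 1
After iteration 4: step = 3, cnt = 6, idx = 2
After iteration 5: step = 4, cnt = 10, idx = 3
Loop ends.

Final answer: 10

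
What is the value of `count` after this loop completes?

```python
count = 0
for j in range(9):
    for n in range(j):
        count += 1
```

Let's trace through this code step by step.

Initialize: count = 0
Entering loop: for j in range(9):
After iteration 1: j = 0, count = 0
After iteration 2: j = 1, count = 1, n = 0
After iteration 3: j = 2, count = 3, n = 1
After iteration 4: j = 3, count = 6, n = 2
After iteration 5: j = 4, count = 10, n = 3
After iteration 6: j = 5, count = 15, n = 4
After iteration 7: j = 6, count = 21, n = 5
After iteration 8: j = 7, count = 28, n = 6
After iteration 9: j = 8, count = 36, n = 7
Loop ends.

Final answer: 36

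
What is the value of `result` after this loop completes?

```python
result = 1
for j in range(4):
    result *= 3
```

Let's trace through this code step by step.

Initialize: result = 1
Entering loop: for j in range(4):
After iteration 1: j = 0, result = 3
After iteration 2: j = 1, result = 9
After iteration 3: j = 2, result = 27
After iteration 4: j = 3, result = 81
Loop ends.

Final answer: 81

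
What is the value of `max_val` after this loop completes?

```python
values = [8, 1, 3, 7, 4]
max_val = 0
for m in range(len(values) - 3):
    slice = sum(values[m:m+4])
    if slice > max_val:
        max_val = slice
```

Let's trace through this code step by step.

Initialize: values = [8, 1, 3, 7, 4]
Initialize: max_val = 0
Entering loop: for m in range(len(values) - 3):
After iteration 1: m = 0, max_val = 19, slice = 19
After iteration 2: m = 1, max_val = 19, slice = 15
Loop ends.

Final answer: 19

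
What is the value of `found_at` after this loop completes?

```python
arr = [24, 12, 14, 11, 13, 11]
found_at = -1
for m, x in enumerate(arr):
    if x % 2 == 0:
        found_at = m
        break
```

Let's trace through this code step by step.

Initialize: arr = [24, 12, 14, 11, 13, 11]
Initialize: found_at = -1
Entering loop: for m, x in enumerate(arr):
After iteration 1: m = 0, x = 24, found_at = 0
Loop ends.

Final answer: 0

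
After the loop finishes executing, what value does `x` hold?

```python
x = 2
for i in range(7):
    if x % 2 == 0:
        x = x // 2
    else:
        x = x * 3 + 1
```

Let's trace through this code step by step.

Initialize: x = 2
Entering loop: for i in range(7):
After iteration 1: i = 0, x = 1
After iteration 2: i = 1, x = 4
After iteration 3: i = 2, x = 2
After iteration 4: i = 3, x = 1
After iteration 5: i = 4, x = 4
After iteration 6: i = 5, x = 2
After iteration 7: i = 6, x = 1
Loop ends.

Final answer: 1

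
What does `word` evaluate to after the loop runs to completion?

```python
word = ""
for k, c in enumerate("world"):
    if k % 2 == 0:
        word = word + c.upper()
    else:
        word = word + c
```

Let's trace through this code step by step.

Initialize: word = ''
Entering loop: for k, c in enumerate("world"):
After iteration 1: k = 0, c = 'w', word = 'W'
After iteration 2: k = 1, c = 'o', word = 'Wo'
After iteration 3: k = 2, c = 'r', word = 'WoR'
After iteration 4: k = 3, c = 'l', word = 'WoRl'
After iteration 5: k = 4, c = 'd', word = 'WoRlD'
Loop ends.

Final answer: 'WoRlD'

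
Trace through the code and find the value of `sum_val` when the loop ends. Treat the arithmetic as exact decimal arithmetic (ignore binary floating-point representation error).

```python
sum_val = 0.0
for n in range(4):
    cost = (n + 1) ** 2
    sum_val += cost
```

Let's trace through this code step by step.

Initialize: sum_val = 0.0
Entering loop: for n in range(4):
After iteration 1: n = 0, sum_val = 1.0, cost = 1
After iteration 2: n = 1, sum_val = 5.0, cost = 4
After iteration 3: n = 2, sum_val = 14.0, cost = 9
After iteration 4: n = 3, sum_val = 30.0, cost = 16
Loop ends.

Final answer: 30.0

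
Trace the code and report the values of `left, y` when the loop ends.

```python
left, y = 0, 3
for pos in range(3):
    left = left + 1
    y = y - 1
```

Let's trace through this code step by step.

Initialize: left = 0
Initialize: y = 3
Entering loop: for pos in range(3):
After iteration 1: pos = 0, left = 1, y = 2
After iteration 2: pos = 1, left = 2, y = 1
After iteration 3: pos = 2, left = 3, y = 0
Loop ends.

Final answer: 3, 0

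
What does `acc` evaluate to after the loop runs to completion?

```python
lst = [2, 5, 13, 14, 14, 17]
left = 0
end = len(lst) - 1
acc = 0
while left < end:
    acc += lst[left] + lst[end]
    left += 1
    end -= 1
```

Let's trace through this code step by step.

Initialize: lst = [2, 5, 13, 14, 14, 17]
Initialize: left = 0
Initialize: end = 5
Initialize: acc = 0
Entering loop: while left < end:
After iteration 1: left = 1, end = 4, acc = 19
After iteration 2: left = 2, end = 3, acc = 38
After iteration 3: left = 3, end = 2, acc = 65
Loop ends.

Final answer: 65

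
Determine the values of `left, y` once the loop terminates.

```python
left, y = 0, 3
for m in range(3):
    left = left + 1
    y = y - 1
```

Let's trace through this code step by step.

Initialize: left = 0
Initialize: y = 3
Entering loop: for m in range(3):
After iteration 1: m = 0, left = 1, y = 2
After iteration 2: m = 1, left = 2, y = 1
After iteration 3: m = 2, left = 3, y = 0
Loop ends.

Final answer: 3, 0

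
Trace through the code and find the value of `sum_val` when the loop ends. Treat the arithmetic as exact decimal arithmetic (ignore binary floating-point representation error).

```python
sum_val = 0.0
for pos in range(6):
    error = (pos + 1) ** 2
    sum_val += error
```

Let's trace through this code step by step.

Initialize: sum_val = 0.0
Entering loop: for pos in range(6):
After iteration 1: pos = 0, sum_val = 1.0, error = 1
After iteration 2: pos = 1, sum_val = 5.0, error = 4
After iteration 3: pos = 2, sum_val = 14.0, error = 9
After iteration 4: pos = 3, sum_val = 30.0, error = 16
After iteration 5: pos = 4, sum_val = 55.0, error = 25
After iteration 6: pos = 5, sum_val = 91.0, error = 36
Loop ends.

Final answer: 91.0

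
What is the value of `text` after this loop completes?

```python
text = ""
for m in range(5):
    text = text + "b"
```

Let's trace through this code step by step.

Initialize: text = ''
Entering loop: for m in range(5):
After iteration 1: m = 0, text = 'b'
After iteration 2: m = 1, text = 'bb'
After iteration 3: m = 2, text = 'bbb'
After iteration 4: m = 3, text = 'bbbb'
After iteration 5: m = 4, text = 'bbbbb'
Loop ends.

Final answer: 'bbbbb'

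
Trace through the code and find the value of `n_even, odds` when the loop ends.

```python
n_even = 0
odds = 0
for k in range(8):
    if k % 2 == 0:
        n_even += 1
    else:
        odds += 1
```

Let's trace through this code step by step.

Initialize: n_even = 0
Initialize: odds = 0
Entering loop: for k in range(8):
After iteration 1: k = 0, n_even = 1, odds = 0
After iteration 2: k = 1, n_even = 1, odds = 1
After iteration 3: k = 2, n_even = 2, odds = 1
After iteration 4: k = 3, n_even = 2, odds = 2
After iteration 5: k = 4, n_even = 3, odds = 2
After iteration 6: k = 5, n_even = 3, odds = 3
After iteration 7: k = 6, n_even = 4, odds = 3
After iteration 8: k = 7, n_even = 4, odds = 4
Loop ends.

Final answer: 4, 4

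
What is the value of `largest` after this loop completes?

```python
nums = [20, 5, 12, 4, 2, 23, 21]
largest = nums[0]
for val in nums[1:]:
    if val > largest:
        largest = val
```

Let's trace through this code step by step.

Initialize: nums = [20, 5, 12, 4, 2, 23, 21]
Initialize: largest = 20
Entering loop: for val in nums[1:]:
After iteration 1: val = 5, largest = 20
After iteration 2: val = 12, largest = 20
After iteration 3: val = 4, largest = 20
After iteration 4: val = 2, largest = 20
After iteration 5: val = 23, largest = 23
After iteration 6: val = 21, largest = 23
Loop ends.

Final answer: 23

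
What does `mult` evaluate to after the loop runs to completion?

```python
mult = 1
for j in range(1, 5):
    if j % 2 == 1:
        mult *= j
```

Let's trace through this code step by step.

Initialize: mult = 1
Entering loop: for j in range(1, 5):
After iteration 1: j = 1, mult = 1
After iteration 2: j = 2, mult = 1
After iteration 3: j = 3, mult = 3
After iteration 4: j = 4, mult = 3
Loop ends.

Final answer: 3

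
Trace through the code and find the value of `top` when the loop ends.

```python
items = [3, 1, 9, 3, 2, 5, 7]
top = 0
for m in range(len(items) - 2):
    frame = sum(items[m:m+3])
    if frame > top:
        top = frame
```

Let's trace through this code step by step.

Initialize: items = [3, 1, 9, 3, 2, 5, 7]
Initialize: top = 0
Entering loop: for m in range(len(items) - 2):
After iteration 1: m = 0, top = 13, frame = 13
After iteration 2: m = 1, top = 13, frame = 13
After iteration 3: m = 2, top = 14, frame = 14
After iteration 4: m = 3, top = 14, frame = 10
After iteration 5: m = 4, top = 14, frame = 14
Loop ends.

Final answer: 14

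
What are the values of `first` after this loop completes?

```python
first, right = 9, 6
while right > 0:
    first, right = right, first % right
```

Let's trace through this code step by step.

Initialize: first = 9
Initialize: right = 6
Entering loop: while right > 0:
After iteration 1: first = 6, right = 3
After iteration 2: first = 3, right = 0
Loop ends.

Final answer: 3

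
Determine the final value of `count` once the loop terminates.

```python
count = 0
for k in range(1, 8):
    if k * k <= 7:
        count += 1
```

Let's trace through this code step by step.

Initialize: count = 0
Entering loop: for k in range(1, 8):
After iteration 1: k = 1, count = 1
After iteration 2: k = 2, count = 2
After iteration 3: k = 3, count = 2
After iteration 4: k = 4, count = 2
After iteration 5: k = 5, count = 2
After iteration 6: k = 6, count = 2
After iteration 7: k = 7, count = 2
Loop ends.

Final answer: 2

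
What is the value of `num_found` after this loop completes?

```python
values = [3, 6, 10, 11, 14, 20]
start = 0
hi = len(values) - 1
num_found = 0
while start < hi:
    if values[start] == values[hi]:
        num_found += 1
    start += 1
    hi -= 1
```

Let's trace through this code step by step.

Initialize: values = [3, 6, 10, 11, 14, 20]
Initialize: start = 0
Initialize: hi = 5
Initialize: num_found = 0
Entering loop: while start < hi:
After iteration 1: start = 1, hi = 4, num_found = 0
After iteration 2: start = 2, hi = 3, num_found = 0
After iteration 3: start = 3, hi = 2, num_found = 0
Loop ends.

Final answer: 0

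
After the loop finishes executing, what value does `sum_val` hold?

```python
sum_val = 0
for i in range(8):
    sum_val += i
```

Let's trace through this code step by step.

Initialize: sum_val = 0
Entering loop: for i in range(8):
After iteration 1: i = 0, sum_val = 0
After iteration 2: i = 1, sum_val = 1
After iteration 3: i = 2, sum_val = 3
After iteration 4: i = 3, sum_val = 6
After iteration 5: i = 4, sum_val = 10
After iteration 6: i = 5, sum_val = 15
After iteration 7: i = 6, sum_val = 21
After iteration 8: i = 7, sum_val = 28
Loop ends.

Final answer: 28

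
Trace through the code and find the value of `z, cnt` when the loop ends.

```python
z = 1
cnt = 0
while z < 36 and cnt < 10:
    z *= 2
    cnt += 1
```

Let's trace through this code step by step.

Initialize: z = 1
Initialize: cnt = 0
Entering loop: while z < 36 and cnt < 10:
After iteration 1: z = 2, cnt = 1
After iteration 2: z = 4, cnt = 2
After iteration 3: z = 8, cnt = 3
After iteration 4: z = 16, cnt = 4
After iteration 5: z = 32, cnt = 5
After iteration 6: z = 64, cnt = 6
Loop ends.

Final answer: 64, 6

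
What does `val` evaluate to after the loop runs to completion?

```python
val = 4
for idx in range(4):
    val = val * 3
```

Let's trace through this code step by step.

Initialize: val = 4
Entering loop: for idx in range(4):
After iteration 1: idx = 0, val = 12
After iteration 2: idx = 1, val = 36
After iteration 3: idx = 2, val = 108
After iteration 4: idx = 3, val = 324
Loop ends.

Final answer: 324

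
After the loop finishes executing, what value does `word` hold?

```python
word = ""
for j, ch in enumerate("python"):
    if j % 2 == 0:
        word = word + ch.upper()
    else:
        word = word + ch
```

Let's trace through this code step by step.

Initialize: word = ''
Entering loop: for j, ch in enumerate("python"):
After iteration 1: j = 0, ch = 'p', word = 'P'
After iteration 2: j = 1, ch = 'y', word = 'Py'
After iteration 3: j = 2, ch = 't', word = 'PyT'
After iteration 4: j = 3, ch = 'h', word = 'PyTh'
After iteration 5: j = 4, ch = 'o', word = 'PyThO'
After iteration 6: j = 5, ch = 'n', word = 'PyThOn'
Loop ends.

Final answer: 'PyThOn'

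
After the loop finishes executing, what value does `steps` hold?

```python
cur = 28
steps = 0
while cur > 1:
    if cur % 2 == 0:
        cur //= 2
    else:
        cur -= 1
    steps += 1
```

Let's trace through this code step by step.

Initialize: cur = 28
Initialize: steps = 0
Entering loop: while cur > 1:
After iteration 1: cur = 14, steps = 1
After iteration 2: cur = 7, steps = 2
After iteration 3: cur = 6, steps = 3
After iteration 4: cur = 3, steps = 4
After iteration 5: cur = 2, steps = 5
After iteration 6: cur = 1, steps = 6
Loop ends.

Final answer: 6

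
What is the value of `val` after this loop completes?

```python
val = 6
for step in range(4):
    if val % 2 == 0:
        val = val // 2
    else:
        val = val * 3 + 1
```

Let's trace through this code step by step.

Initialize: val = 6
Entering loop: for step in range(4):
After iteration 1: step = 0, val = 3
After iteration 2: step = 1, val = 10
After iteration 3: step = 2, val = 5
After iteration 4: step = 3, val = 16
Loop ends.

Final answer: 16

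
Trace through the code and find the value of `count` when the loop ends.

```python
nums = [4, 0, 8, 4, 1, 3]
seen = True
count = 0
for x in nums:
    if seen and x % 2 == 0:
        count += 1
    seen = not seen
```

Let's trace through this code step by step.

Initialize: nums = [4, 0, 8, 4, 1, 3]
Initialize: seen = True
Initialize: count = 0
Entering loop: for x in nums:
After iteration 1: x = 4, seen = False, count = 1
After iteration 2: x = 0, seen = True, count = 1
After iteration 3: x = 8, seen = False, count = 2
After iteration 4: x = 4, seen = True, count = 2
After iteration 5: x = 1, seen = False, count = 2
After iteration 6: x = 3, seen = True, count = 2
Loop ends.

Final answer: 2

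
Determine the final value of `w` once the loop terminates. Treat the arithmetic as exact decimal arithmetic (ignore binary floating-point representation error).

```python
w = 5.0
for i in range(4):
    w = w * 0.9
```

Let's trace through this code step by step.

Initialize: w = 5.0
Entering loop: for i in range(4):
After iteration 1: i = 0, w = 4.5
After iteration 2: i = 1, w = 4.05
After iteration 3: i = 2, w = 3.645
After iteration 4: i = 3, w = 3.2805
Loop ends.

Final answer: 3.2805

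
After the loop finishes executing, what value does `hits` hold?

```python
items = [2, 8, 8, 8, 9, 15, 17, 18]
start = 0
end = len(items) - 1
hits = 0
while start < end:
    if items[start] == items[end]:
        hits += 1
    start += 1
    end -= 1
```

Let's trace through this code step by step.

Initialize: items = [2, 8, 8, 8, 9, 15, 17, 18]
Initialize: start = 0
Initialize: end = 7
Initialize: hits = 0
Entering loop: while start < end:
After iteration 1: start = 1, end = 6, hits = 0
After iteration 2: start = 2, end = 5, hits = 0
After iteration 3: start = 3, end = 4, hits = 0
After iteration 4: start = 4, end = 3, hits = 0
Loop ends.

Final answer: 0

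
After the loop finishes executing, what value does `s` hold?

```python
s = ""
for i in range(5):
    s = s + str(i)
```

Let's trace through this code step by step.

Initialize: s = ''
Entering loop: for i in range(5):
After iteration 1: i = 0, s = '0'
After iteration 2: i = 1, s = '01'
After iteration 3: i = 2, s = '012'
After iteration 4: i = 3, s = '0123'
After iteration 5: i = 4, s = '01234'
Loop ends.

Final answer: '01234'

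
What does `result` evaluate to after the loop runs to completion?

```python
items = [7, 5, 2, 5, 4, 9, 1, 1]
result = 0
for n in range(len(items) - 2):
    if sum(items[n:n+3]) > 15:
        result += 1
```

Let's trace through this code step by step.

Initialize: items = [7, 5, 2, 5, 4, 9, 1, 1]
Initialize: result = 0
Entering loop: for n in range(len(items) - 2):
After iteration 1: n = 0, result = 0
After iteration 2: n = 1, result = 0
After iteration 3: n = 2, result = 0
After iteration 4: n = 3, result = 1
After iteration 5: n = 4, result = 1
After iteration 6: n = 5, result = 1
Loop ends.

Final answer: 1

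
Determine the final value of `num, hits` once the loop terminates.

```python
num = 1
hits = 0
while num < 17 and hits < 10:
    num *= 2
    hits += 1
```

Let's trace through this code step by step.

Initialize: num = 1
Initialize: hits = 0
Entering loop: while num < 17 and hits < 10:
After iteration 1: num = 2, hits = 1
After iteration 2: num = 4, hits = 2
After iteration 3: num = 8, hits = 3
After iteration 4: num = 16, hits = 4
After iteration 5: num = 32, hits = 5
Loop ends.

Final answer: 32, 5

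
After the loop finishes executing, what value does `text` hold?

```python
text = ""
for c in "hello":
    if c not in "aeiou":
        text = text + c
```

Let's trace through this code step by step.

Initialize: text = ''
Entering loop: for c in "hello":
After iteration 1: c = 'h', text = 'h'
After iteration 2: c = 'e', text = 'h'
After iteration 3: c = 'l', text = 'hl'
After iteration 4: c = 'l', text = 'hll'
After iteration 5: c = 'o', text = 'hll'
Loop ends.

Final answer: 'hll'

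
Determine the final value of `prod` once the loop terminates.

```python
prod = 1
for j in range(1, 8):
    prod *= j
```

Let's trace through this code step by step.

Initialize: prod = 1
Entering loop: for j in range(1, 8):
After iteration 1: j = 1, prod = 1
After iteration 2: j = 2, prod = 2
After iteration 3: j = 3, prod = 6
After iteration 4: j = 4, prod = 24
After iteration 5: j = 5, prod = 120
After iteration 6: j = 6, prod = 720
After iteration 7: j = 7, prod = 5040
Loop ends.

Final answer: 5040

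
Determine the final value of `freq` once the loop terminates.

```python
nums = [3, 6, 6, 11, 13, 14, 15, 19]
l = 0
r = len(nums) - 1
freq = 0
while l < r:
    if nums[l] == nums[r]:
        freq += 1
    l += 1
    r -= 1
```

Let's trace through this code step by step.

Initialize: nums = [3, 6, 6, 11, 13, 14, 15, 19]
Initialize: l = 0
Initialize: r = 7
Initialize: freq = 0
Entering loop: while l < r:
After iteration 1: l = 1, r = 6, freq = 0
After iteration 2: l = 2, r = 5, freq = 0
After iteration 3: l = 3, r = 4, freq = 0
After iteration 4: l = 4, r = 3, freq = 0
Loop ends.

Final answer: 0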